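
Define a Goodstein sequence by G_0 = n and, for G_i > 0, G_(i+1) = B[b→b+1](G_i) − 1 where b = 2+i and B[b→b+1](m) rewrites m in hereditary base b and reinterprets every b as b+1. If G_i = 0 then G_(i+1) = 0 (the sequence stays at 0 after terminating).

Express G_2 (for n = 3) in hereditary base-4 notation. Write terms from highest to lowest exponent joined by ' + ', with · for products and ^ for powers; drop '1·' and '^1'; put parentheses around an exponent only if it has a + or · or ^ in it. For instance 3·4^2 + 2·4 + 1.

3 —HB2→ 2 + 1 —bump→ 3 + 1 = 4 —(−1)→ 3
3 —HB3→ 3 —bump→ 4 = 4 —(−1)→ 3
3 —HB4→ 3 —bump→ 3 = 3 —(−1)→ 2

3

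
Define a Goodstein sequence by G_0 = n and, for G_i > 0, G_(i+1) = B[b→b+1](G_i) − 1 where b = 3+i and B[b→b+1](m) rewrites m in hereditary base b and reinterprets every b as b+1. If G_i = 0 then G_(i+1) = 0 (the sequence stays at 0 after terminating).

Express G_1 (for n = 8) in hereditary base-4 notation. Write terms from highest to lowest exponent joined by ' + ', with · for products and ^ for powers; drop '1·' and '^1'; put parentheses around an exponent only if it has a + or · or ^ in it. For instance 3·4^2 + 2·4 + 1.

G_0=8  [base 3] 2·3 + 2  →[3↦4]→  2·4 + 2 = 10  −1 ⇒ G_1=9
G_1=9  [base 4] 2·4 + 1  →[4↦5]→  2·5 + 1 = 11  −1 ⇒ G_2=10

2·4 + 1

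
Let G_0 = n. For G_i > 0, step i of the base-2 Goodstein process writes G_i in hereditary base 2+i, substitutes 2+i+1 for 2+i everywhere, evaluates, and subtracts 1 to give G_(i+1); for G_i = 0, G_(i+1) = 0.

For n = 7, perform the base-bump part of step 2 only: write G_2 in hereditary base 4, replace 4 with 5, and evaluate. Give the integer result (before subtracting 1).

7 —HB2→ 2^2 + 2 + 1 —bump→ 3^3 + 3 + 1 = 31 —(−1)→ 30
30 —HB3→ 3^3 + 3 —bump→ 4^4 + 4 = 260 —(−1)→ 259
259 —HB4→ 4^4 + 3 —bump→ 5^5 + 3 = 3128 —(−1)→ 3127

3128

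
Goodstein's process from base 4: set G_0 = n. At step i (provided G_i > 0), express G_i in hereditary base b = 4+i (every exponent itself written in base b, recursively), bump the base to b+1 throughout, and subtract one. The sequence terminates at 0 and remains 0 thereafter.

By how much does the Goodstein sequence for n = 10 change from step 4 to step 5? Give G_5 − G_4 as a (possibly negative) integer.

(0) 10|_4 = 2·4 + 2 ↦ 2·5 + 2|_5 = 12 ⇒ 11
(1) 11|_5 = 2·5 + 1 ↦ 2·6 + 1|_6 = 13 ⇒ 12
(2) 12|_6 = 2·6 ↦ 2·7|_7 = 14 ⇒ 13
(3) 13|_7 = 7 + 6 ↦ 8 + 6|_8 = 14 ⇒ 13
(4) 13|_8 = 8 + 5 ↦ 9 + 5|_9 = 14 ⇒ 13

0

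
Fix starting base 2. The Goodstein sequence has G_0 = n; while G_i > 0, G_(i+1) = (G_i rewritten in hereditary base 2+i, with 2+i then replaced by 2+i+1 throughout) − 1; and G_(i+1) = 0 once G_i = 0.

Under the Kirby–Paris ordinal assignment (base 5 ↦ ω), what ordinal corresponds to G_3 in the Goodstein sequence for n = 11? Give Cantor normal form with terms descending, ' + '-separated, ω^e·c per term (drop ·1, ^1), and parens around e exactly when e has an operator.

ω^(ω + 1) + 2

G_0 = 11. HB_2(11) = 2^(2 + 1) + 2 + 1. Bump = 85. G_1 = 84.
G_1 = 84. HB_3(84) = 3^(3 + 1) + 3. Bump = 1028. G_2 = 1027.
G_2 = 1027. HB_4(1027) = 4^(4 + 1) + 3. Bump = 15628. G_3 = 15627.
G_3 = 15627. HB_5(15627) = 5^(5 + 1) + 2. Bump = 279938. G_4 = 279937.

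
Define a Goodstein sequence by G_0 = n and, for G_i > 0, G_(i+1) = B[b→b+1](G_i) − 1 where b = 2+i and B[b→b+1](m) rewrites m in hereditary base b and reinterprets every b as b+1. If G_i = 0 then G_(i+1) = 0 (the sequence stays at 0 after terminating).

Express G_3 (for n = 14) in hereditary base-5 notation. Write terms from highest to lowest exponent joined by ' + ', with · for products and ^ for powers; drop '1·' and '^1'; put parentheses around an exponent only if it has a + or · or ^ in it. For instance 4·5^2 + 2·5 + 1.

[0] 14 ≡ 2^(2 + 1) + 2^2 + 2 (base 2). Lift 3: 111. −1: 110.
[1] 110 ≡ 3^(3 + 1) + 3^3 + 2 (base 3). Lift 4: 1282. −1: 1281.
[2] 1281 ≡ 4^(4 + 1) + 4^4 + 1 (base 4). Lift 5: 18751. −1: 18750.
[3] 18750 ≡ 5^(5 + 1) + 5^5 (base 5). Lift 6: 326592. −1: 326591.

5^(5 + 1) + 5^5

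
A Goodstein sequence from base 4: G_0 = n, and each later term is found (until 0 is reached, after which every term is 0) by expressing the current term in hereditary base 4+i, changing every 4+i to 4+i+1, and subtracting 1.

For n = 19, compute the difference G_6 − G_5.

[0] 19 ≡ 4^2 + 3 (base 4). Lift 5: 28. −1: 27.
[1] 27 ≡ 5^2 + 2 (base 5). Lift 6: 38. −1: 37.
[2] 37 ≡ 6^2 + 1 (base 6). Lift 7: 50. −1: 49.
[3] 49 ≡ 7^2 (base 7). Lift 8: 64. −1: 63.
[4] 63 ≡ 7·8 + 7 (base 8). Lift 9: 70. −1: 69.
[5] 69 ≡ 7·9 + 6 (base 9). Lift 10: 76. −1: 75.

6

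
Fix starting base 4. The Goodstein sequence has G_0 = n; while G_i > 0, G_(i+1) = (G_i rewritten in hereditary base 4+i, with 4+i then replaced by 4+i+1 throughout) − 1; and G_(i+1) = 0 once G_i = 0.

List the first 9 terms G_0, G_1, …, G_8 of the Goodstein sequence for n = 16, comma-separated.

16, 24, 27, 30, 33, 36, 39, 41, 43

G_0 = 16. HB_4(16) = 4^2. Bump = 25. G_1 = 24.
G_1 = 24. HB_5(24) = 4·5 + 4. Bump = 28. G_2 = 27.
G_2 = 27. HB_6(27) = 4·6 + 3. Bump = 31. G_3 = 30.
G_3 = 30. HB_7(30) = 4·7 + 2. Bump = 34. G_4 = 33.
G_4 = 33. HB_8(33) = 4·8 + 1. Bump = 37. G_5 = 36.
G_5 = 36. HB_9(36) = 4·9. Bump = 40. G_6 = 39.
G_6 = 39. HB_10(39) = 3·10 + 9. Bump = 42. G_7 = 41.
G_7 = 41. HB_11(41) = 3·11 + 8. Bump = 44. G_8 = 43.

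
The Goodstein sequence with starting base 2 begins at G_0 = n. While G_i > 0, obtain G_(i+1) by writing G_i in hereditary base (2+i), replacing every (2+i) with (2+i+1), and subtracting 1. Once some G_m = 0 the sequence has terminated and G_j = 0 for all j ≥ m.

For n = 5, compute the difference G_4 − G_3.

308

step 0: 5 = 2^2 + 1; sub 3 for 2: 3^3 + 1; = 28; G_1 = 28−1 = 27
step 1: 27 = 3^3; sub 4 for 3: 4^4; = 256; G_2 = 256−1 = 255
step 2: 255 = 3·4^3 + 3·4^2 + 3·4 + 3; sub 5 for 4: 3·5^3 + 3·5^2 + 3·5 + 3; = 468; G_3 = 468−1 = 467
step 3: 467 = 3·5^3 + 3·5^2 + 3·5 + 2; sub 6 for 5: 3·6^3 + 3·6^2 + 3·6 + 2; = 776; G_4 = 776−1 = 775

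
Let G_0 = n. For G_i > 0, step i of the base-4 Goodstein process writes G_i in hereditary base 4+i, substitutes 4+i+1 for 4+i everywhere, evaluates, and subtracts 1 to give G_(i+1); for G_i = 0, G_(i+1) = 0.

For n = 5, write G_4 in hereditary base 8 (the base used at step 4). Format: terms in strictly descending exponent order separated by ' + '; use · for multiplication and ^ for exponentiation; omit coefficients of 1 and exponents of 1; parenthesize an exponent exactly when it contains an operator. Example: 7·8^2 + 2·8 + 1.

3

G_0 = 5. HB_4(5) = 4 + 1. Bump = 6. G_1 = 5.
G_1 = 5. HB_5(5) = 5. Bump = 6. G_2 = 5.
G_2 = 5. HB_6(5) = 5. Bump = 5. G_3 = 4.
G_3 = 4. HB_7(4) = 4. Bump = 4. G_4 = 3.
G_4 = 3. HB_8(3) = 3. Bump = 3. G_5 = 2.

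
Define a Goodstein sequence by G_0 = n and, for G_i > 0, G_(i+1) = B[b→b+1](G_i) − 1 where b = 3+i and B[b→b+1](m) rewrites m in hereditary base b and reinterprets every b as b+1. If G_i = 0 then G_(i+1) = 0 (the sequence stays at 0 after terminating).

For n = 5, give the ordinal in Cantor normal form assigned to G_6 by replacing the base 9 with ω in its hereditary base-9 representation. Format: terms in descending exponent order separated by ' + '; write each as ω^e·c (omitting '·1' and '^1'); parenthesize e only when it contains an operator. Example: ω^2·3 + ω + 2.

2

[0] 5 ≡ 3 + 2 (base 3). Lift 4: 6. −1: 5.
[1] 5 ≡ 4 + 1 (base 4). Lift 5: 6. −1: 5.
[2] 5 ≡ 5 (base 5). Lift 6: 6. −1: 5.
[3] 5 ≡ 5 (base 6). Lift 7: 5. −1: 4.
[4] 4 ≡ 4 (base 7). Lift 8: 4. −1: 3.
[5] 3 ≡ 3 (base 8). Lift 9: 3. −1: 2.
[6] 2 ≡ 2 (base 9). Lift 10: 2. −1: 1.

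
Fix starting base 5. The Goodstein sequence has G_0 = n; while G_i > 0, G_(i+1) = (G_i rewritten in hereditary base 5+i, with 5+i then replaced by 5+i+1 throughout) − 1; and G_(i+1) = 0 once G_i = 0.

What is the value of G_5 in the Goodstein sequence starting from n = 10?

11

[0] 10 ≡ 2·5 (base 5). Lift 6: 12. −1: 11.
[1] 11 ≡ 6 + 5 (base 6). Lift 7: 12. −1: 11.
[2] 11 ≡ 7 + 4 (base 7). Lift 8: 12. −1: 11.
[3] 11 ≡ 8 + 3 (base 8). Lift 9: 12. −1: 11.
[4] 11 ≡ 9 + 2 (base 9). Lift 10: 12. −1: 11.
[5] 11 ≡ 10 + 1 (base 10). Lift 11: 12. −1: 11.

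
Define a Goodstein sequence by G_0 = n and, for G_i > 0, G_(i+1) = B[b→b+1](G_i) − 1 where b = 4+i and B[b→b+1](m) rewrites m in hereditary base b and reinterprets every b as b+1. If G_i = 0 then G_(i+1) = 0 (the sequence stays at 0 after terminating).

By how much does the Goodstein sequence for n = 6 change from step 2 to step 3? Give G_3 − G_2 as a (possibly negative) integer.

0

(0) 6|_4 = 4 + 2 ↦ 5 + 2|_5 = 7 ⇒ 6
(1) 6|_5 = 5 + 1 ↦ 6 + 1|_6 = 7 ⇒ 6
(2) 6|_6 = 6 ↦ 7|_7 = 7 ⇒ 6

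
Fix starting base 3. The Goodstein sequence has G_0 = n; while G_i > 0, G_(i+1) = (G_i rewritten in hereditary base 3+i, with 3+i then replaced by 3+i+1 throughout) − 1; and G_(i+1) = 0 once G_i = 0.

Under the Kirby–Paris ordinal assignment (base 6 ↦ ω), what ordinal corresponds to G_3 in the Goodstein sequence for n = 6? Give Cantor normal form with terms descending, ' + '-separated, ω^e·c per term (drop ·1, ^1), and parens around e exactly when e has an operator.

G_0 = 6. HB_3(6) = 2·3. Bump = 8. G_1 = 7.
G_1 = 7. HB_4(7) = 4 + 3. Bump = 8. G_2 = 7.
G_2 = 7. HB_5(7) = 5 + 2. Bump = 8. G_3 = 7.
G_3 = 7. HB_6(7) = 6 + 1. Bump = 8. G_4 = 7.

ω + 1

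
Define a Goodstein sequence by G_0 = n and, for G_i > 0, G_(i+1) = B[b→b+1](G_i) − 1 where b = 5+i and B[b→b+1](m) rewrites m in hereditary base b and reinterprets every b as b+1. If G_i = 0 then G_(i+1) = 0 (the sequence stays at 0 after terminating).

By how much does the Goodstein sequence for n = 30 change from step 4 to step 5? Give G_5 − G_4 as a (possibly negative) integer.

18

30 —HB5→ 5^2 + 5 —bump→ 6^2 + 6 = 42 —(−1)→ 41
41 —HB6→ 6^2 + 5 —bump→ 7^2 + 5 = 54 —(−1)→ 53
53 —HB7→ 7^2 + 4 —bump→ 8^2 + 4 = 68 —(−1)→ 67
67 —HB8→ 8^2 + 3 —bump→ 9^2 + 3 = 84 —(−1)→ 83
83 —HB9→ 9^2 + 2 —bump→ 10^2 + 2 = 102 —(−1)→ 101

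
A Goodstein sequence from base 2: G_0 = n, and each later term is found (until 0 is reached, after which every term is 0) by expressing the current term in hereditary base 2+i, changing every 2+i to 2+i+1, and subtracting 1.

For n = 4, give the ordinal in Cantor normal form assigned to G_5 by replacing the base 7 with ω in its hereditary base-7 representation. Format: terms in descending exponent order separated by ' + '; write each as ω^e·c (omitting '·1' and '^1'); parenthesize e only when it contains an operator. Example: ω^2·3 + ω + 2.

ω^2·2 + ω + 4

G_0=4  [base 2] 2^2  →[2↦3]→  3^3 = 27  −1 ⇒ G_1=26
G_1=26  [base 3] 2·3^2 + 2·3 + 2  →[3↦4]→  2·4^2 + 2·4 + 2 = 42  −1 ⇒ G_2=41
G_2=41  [base 4] 2·4^2 + 2·4 + 1  →[4↦5]→  2·5^2 + 2·5 + 1 = 61  −1 ⇒ G_3=60
G_3=60  [base 5] 2·5^2 + 2·5  →[5↦6]→  2·6^2 + 2·6 = 84  −1 ⇒ G_4=83
G_4=83  [base 6] 2·6^2 + 6 + 5  →[6↦7]→  2·7^2 + 7 + 5 = 110  −1 ⇒ G_5=109
G_5=109  [base 7] 2·7^2 + 7 + 4  →[7↦8]→  2·8^2 + 8 + 4 = 140  −1 ⇒ G_6=139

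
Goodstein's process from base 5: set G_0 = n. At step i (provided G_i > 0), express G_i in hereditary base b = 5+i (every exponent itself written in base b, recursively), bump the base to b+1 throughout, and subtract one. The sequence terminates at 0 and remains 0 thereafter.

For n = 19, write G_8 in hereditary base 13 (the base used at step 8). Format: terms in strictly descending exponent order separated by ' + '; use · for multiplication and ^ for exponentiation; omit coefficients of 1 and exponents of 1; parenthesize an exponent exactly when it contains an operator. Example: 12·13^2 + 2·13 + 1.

2·13 + 6

G_0=19  [base 5] 3·5 + 4  →[5↦6]→  3·6 + 4 = 22  −1 ⇒ G_1=21
G_1=21  [base 6] 3·6 + 3  →[6↦7]→  3·7 + 3 = 24  −1 ⇒ G_2=23
G_2=23  [base 7] 3·7 + 2  →[7↦8]→  3·8 + 2 = 26  −1 ⇒ G_3=25
G_3=25  [base 8] 3·8 + 1  →[8↦9]→  3·9 + 1 = 28  −1 ⇒ G_4=27
G_4=27  [base 9] 3·9  →[9↦10]→  3·10 = 30  −1 ⇒ G_5=29
G_5=29  [base 10] 2·10 + 9  →[10↦11]→  2·11 + 9 = 31  −1 ⇒ G_6=30
G_6=30  [base 11] 2·11 + 8  →[11↦12]→  2·12 + 8 = 32  −1 ⇒ G_7=31
G_7=31  [base 12] 2·12 + 7  →[12↦13]→  2·13 + 7 = 33  −1 ⇒ G_8=32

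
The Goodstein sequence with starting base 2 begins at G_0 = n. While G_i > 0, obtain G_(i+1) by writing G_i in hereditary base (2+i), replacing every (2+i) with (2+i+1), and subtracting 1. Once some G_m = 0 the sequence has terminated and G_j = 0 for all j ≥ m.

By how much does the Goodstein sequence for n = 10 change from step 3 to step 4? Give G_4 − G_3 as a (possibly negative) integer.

264310

base 2: 10 = 2^(2 + 1) + 2; at 3: 3^(3 + 1) + 3 = 84; next = 83
base 3: 83 = 3^(3 + 1) + 2; at 4: 4^(4 + 1) + 2 = 1026; next = 1025
base 4: 1025 = 4^(4 + 1) + 1; at 5: 5^(5 + 1) + 1 = 15626; next = 15625
base 5: 15625 = 5^(5 + 1); at 6: 6^(6 + 1) = 279936; next = 279935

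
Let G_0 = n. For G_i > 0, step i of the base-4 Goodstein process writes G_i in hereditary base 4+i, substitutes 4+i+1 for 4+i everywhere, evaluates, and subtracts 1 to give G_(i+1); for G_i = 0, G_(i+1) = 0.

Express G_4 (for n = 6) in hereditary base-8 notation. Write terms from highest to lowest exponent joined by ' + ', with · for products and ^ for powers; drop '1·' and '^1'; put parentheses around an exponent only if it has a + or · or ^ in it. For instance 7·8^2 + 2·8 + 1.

[0] 6 ≡ 4 + 2 (base 4). Lift 5: 7. −1: 6.
[1] 6 ≡ 5 + 1 (base 5). Lift 6: 7. −1: 6.
[2] 6 ≡ 6 (base 6). Lift 7: 7. −1: 6.
[3] 6 ≡ 6 (base 7). Lift 8: 6. −1: 5.

5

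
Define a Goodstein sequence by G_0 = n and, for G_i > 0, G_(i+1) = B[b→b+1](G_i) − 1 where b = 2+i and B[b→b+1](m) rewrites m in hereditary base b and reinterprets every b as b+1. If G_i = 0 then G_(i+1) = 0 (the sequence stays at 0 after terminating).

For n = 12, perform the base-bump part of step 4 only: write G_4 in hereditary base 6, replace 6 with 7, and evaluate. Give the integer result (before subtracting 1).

5764911

step 0: 12 = 2^(2 + 1) + 2^2; sub 3 for 2: 3^(3 + 1) + 3^3; = 108; G_1 = 108−1 = 107
step 1: 107 = 3^(3 + 1) + 2·3^2 + 2·3 + 2; sub 4 for 3: 4^(4 + 1) + 2·4^2 + 2·4 + 2; = 1066; G_2 = 1066−1 = 1065
step 2: 1065 = 4^(4 + 1) + 2·4^2 + 2·4 + 1; sub 5 for 4: 5^(5 + 1) + 2·5^2 + 2·5 + 1; = 15686; G_3 = 15686−1 = 15685
step 3: 15685 = 5^(5 + 1) + 2·5^2 + 2·5; sub 6 for 5: 6^(6 + 1) + 2·6^2 + 2·6; = 280020; G_4 = 280020−1 = 280019
step 4: 280019 = 6^(6 + 1) + 2·6^2 + 6 + 5; sub 7 for 6: 7^(7 + 1) + 2·7^2 + 7 + 5; = 5764911; G_5 = 5764911−1 = 5764910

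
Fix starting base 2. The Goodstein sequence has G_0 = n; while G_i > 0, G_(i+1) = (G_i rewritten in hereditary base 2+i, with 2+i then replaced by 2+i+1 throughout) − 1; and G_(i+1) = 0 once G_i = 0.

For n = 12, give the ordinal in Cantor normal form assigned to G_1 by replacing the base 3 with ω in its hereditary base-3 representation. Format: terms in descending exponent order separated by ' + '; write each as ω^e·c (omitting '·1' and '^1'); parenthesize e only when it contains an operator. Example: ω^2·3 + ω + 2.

ω^(ω + 1) + ω^2·2 + ω·2 + 2

step 0: 12 = 2^(2 + 1) + 2^2; sub 3 for 2: 3^(3 + 1) + 3^3; = 108; G_1 = 108−1 = 107
step 1: 107 = 3^(3 + 1) + 2·3^2 + 2·3 + 2; sub 4 for 3: 4^(4 + 1) + 2·4^2 + 2·4 + 2; = 1066; G_2 = 1066−1 = 1065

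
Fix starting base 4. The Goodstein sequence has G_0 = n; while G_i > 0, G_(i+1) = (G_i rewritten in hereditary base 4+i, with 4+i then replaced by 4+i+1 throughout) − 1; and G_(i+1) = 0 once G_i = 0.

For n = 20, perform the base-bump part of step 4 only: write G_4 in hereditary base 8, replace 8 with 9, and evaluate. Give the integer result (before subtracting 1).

82

20 —HB4→ 4^2 + 4 —bump→ 5^2 + 5 = 30 —(−1)→ 29
29 —HB5→ 5^2 + 4 —bump→ 6^2 + 4 = 40 —(−1)→ 39
39 —HB6→ 6^2 + 3 —bump→ 7^2 + 3 = 52 —(−1)→ 51
51 —HB7→ 7^2 + 2 —bump→ 8^2 + 2 = 66 —(−1)→ 65
65 —HB8→ 8^2 + 1 —bump→ 9^2 + 1 = 82 —(−1)→ 81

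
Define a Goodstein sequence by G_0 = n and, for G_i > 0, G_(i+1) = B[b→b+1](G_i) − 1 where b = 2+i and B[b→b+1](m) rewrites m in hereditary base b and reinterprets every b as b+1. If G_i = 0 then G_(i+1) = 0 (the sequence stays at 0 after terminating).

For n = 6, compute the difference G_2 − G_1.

228

base 2: 6 = 2^2 + 2; at 3: 3^3 + 3 = 30; next = 29
base 3: 29 = 3^3 + 2; at 4: 4^4 + 2 = 258; next = 257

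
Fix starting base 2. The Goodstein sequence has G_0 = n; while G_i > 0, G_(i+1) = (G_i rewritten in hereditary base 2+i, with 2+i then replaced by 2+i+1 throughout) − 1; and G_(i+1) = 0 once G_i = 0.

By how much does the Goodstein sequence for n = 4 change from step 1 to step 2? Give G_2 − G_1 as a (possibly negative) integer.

step 0: 4 = 2^2; sub 3 for 2: 3^3; = 27; G_1 = 27−1 = 26
step 1: 26 = 2·3^2 + 2·3 + 2; sub 4 for 3: 2·4^2 + 2·4 + 2; = 42; G_2 = 42−1 = 41

15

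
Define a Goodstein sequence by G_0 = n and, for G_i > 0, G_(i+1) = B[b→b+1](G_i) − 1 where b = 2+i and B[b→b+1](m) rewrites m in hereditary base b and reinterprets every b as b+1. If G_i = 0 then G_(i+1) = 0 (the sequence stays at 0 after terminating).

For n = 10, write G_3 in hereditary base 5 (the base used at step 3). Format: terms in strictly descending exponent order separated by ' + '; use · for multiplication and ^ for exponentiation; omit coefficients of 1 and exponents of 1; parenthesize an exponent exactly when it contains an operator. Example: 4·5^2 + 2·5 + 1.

(0) 10|_2 = 2^(2 + 1) + 2 ↦ 3^(3 + 1) + 3|_3 = 84 ⇒ 83
(1) 83|_3 = 3^(3 + 1) + 2 ↦ 4^(4 + 1) + 2|_4 = 1026 ⇒ 1025
(2) 1025|_4 = 4^(4 + 1) + 1 ↦ 5^(5 + 1) + 1|_5 = 15626 ⇒ 15625
(3) 15625|_5 = 5^(5 + 1) ↦ 6^(6 + 1)|_6 = 279936 ⇒ 279935

5^(5 + 1)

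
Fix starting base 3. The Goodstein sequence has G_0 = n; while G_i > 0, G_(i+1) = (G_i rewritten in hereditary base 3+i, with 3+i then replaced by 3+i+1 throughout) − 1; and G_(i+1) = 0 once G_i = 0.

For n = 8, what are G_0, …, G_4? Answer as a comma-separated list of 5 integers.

8, 9, 10, 11, 11

8 —HB3→ 2·3 + 2 —bump→ 2·4 + 2 = 10 —(−1)→ 9
9 —HB4→ 2·4 + 1 —bump→ 2·5 + 1 = 11 —(−1)→ 10
10 —HB5→ 2·5 —bump→ 2·6 = 12 —(−1)→ 11
11 —HB6→ 6 + 5 —bump→ 7 + 5 = 12 —(−1)→ 11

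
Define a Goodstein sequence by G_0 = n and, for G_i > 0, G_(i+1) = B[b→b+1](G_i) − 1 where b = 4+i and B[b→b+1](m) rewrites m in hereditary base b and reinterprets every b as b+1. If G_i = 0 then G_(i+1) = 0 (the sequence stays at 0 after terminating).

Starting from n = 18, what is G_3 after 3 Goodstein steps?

48

base 4: 18 = 4^2 + 2; at 5: 5^2 + 2 = 27; next = 26
base 5: 26 = 5^2 + 1; at 6: 6^2 + 1 = 37; next = 36
base 6: 36 = 6^2; at 7: 7^2 = 49; next = 48
base 7: 48 = 6·7 + 6; at 8: 6·8 + 6 = 54; next = 53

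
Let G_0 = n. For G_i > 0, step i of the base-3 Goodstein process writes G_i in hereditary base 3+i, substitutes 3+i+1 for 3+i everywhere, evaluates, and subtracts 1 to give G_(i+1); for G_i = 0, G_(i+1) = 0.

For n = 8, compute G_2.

10

base 3: 8 = 2·3 + 2; at 4: 2·4 + 2 = 10; next = 9
base 4: 9 = 2·4 + 1; at 5: 2·5 + 1 = 11; next = 10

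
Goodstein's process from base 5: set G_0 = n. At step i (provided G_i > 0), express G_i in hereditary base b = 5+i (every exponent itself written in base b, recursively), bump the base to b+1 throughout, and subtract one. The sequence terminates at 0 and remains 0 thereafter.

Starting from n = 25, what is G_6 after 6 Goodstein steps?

i=0: 25 = 5^2 (b=5); 5→6: 6^2 = 36; 36−1 = 35
i=1: 35 = 5·6 + 5 (b=6); 6→7: 5·7 + 5 = 40; 40−1 = 39
i=2: 39 = 5·7 + 4 (b=7); 7→8: 5·8 + 4 = 44; 44−1 = 43
i=3: 43 = 5·8 + 3 (b=8); 8→9: 5·9 + 3 = 48; 48−1 = 47
i=4: 47 = 5·9 + 2 (b=9); 9→10: 5·10 + 2 = 52; 52−1 = 51
i=5: 51 = 5·10 + 1 (b=10); 10→11: 5·11 + 1 = 56; 56−1 = 55
i=6: 55 = 5·11 (b=11); 11→12: 5·12 = 60; 60−1 = 59

55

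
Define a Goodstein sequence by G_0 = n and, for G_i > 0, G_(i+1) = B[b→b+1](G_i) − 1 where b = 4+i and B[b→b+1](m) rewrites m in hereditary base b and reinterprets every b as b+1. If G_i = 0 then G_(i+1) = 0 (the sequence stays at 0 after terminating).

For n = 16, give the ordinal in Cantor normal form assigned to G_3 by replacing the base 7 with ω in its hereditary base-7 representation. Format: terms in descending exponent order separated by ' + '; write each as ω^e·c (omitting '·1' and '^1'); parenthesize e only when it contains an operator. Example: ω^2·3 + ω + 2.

G_0=16  [base 4] 4^2  →[4↦5]→  5^2 = 25  −1 ⇒ G_1=24
G_1=24  [base 5] 4·5 + 4  →[5↦6]→  4·6 + 4 = 28  −1 ⇒ G_2=27
G_2=27  [base 6] 4·6 + 3  →[6↦7]→  4·7 + 3 = 31  −1 ⇒ G_3=30
G_3=30  [base 7] 4·7 + 2  →[7↦8]→  4·8 + 2 = 34  −1 ⇒ G_4=33

ω·4 + 2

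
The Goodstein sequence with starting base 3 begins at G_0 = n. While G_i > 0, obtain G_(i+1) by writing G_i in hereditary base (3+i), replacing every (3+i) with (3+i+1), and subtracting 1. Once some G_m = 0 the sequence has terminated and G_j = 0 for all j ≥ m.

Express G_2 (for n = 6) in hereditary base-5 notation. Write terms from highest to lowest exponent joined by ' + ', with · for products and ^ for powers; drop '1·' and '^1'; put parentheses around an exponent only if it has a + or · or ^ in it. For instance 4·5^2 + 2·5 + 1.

G_0=6  [base 3] 2·3  →[3↦4]→  2·4 = 8  −1 ⇒ G_1=7
G_1=7  [base 4] 4 + 3  →[4↦5]→  5 + 3 = 8  −1 ⇒ G_2=7
G_2=7  [base 5] 5 + 2  →[5↦6]→  6 + 2 = 8  −1 ⇒ G_3=7

5 + 2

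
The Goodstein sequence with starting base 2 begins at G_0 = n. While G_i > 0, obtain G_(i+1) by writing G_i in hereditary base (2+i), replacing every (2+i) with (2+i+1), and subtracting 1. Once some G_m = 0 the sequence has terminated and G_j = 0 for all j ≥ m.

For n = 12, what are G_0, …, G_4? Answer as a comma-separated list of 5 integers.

step 0: 12 = 2^(2 + 1) + 2^2; sub 3 for 2: 3^(3 + 1) + 3^3; = 108; G_1 = 108−1 = 107
step 1: 107 = 3^(3 + 1) + 2·3^2 + 2·3 + 2; sub 4 for 3: 4^(4 + 1) + 2·4^2 + 2·4 + 2; = 1066; G_2 = 1066−1 = 1065
step 2: 1065 = 4^(4 + 1) + 2·4^2 + 2·4 + 1; sub 5 for 4: 5^(5 + 1) + 2·5^2 + 2·5 + 1; = 15686; G_3 = 15686−1 = 15685
step 3: 15685 = 5^(5 + 1) + 2·5^2 + 2·5; sub 6 for 5: 6^(6 + 1) + 2·6^2 + 2·6; = 280020; G_4 = 280020−1 = 280019

12, 107, 1065, 15685, 280019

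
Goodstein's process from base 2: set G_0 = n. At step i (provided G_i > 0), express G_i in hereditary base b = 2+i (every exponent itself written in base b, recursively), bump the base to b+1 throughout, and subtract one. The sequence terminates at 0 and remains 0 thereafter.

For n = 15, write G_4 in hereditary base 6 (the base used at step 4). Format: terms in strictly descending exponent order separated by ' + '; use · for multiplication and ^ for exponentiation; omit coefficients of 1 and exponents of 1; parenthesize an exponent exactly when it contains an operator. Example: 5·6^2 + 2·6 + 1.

step 0: 15 = 2^(2 + 1) + 2^2 + 2 + 1; sub 3 for 2: 3^(3 + 1) + 3^3 + 3 + 1; = 112; G_1 = 112−1 = 111
step 1: 111 = 3^(3 + 1) + 3^3 + 3; sub 4 for 3: 4^(4 + 1) + 4^4 + 4; = 1284; G_2 = 1284−1 = 1283
step 2: 1283 = 4^(4 + 1) + 4^4 + 3; sub 5 for 4: 5^(5 + 1) + 5^5 + 3; = 18753; G_3 = 18753−1 = 18752
step 3: 18752 = 5^(5 + 1) + 5^5 + 2; sub 6 for 5: 6^(6 + 1) + 6^6 + 2; = 326594; G_4 = 326594−1 = 326593
step 4: 326593 = 6^(6 + 1) + 6^6 + 1; sub 7 for 6: 7^(7 + 1) + 7^7 + 1; = 6588345; G_5 = 6588345−1 = 6588344

6^(6 + 1) + 6^6 + 1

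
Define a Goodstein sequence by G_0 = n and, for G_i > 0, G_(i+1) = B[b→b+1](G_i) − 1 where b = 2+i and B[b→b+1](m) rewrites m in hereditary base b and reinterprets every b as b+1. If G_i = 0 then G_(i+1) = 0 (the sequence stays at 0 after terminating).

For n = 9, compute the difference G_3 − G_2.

8819

9 —HB2→ 2^(2 + 1) + 1 —bump→ 3^(3 + 1) + 1 = 82 —(−1)→ 81
81 —HB3→ 3^(3 + 1) —bump→ 4^(4 + 1) = 1024 —(−1)→ 1023
1023 —HB4→ 3·4^4 + 3·4^3 + 3·4^2 + 3·4 + 3 —bump→ 3·5^5 + 3·5^3 + 3·5^2 + 3·5 + 3 = 9843 —(−1)→ 9842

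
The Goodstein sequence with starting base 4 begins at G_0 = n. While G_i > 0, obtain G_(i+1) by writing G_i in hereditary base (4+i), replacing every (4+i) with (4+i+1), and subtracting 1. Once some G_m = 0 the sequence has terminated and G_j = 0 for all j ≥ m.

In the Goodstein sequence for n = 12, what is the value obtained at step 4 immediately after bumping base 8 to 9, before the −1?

19

step 0: 12 = 3·4; sub 5 for 4: 3·5; = 15; G_1 = 15−1 = 14
step 1: 14 = 2·5 + 4; sub 6 for 5: 2·6 + 4; = 16; G_2 = 16−1 = 15
step 2: 15 = 2·6 + 3; sub 7 for 6: 2·7 + 3; = 17; G_3 = 17−1 = 16
step 3: 16 = 2·7 + 2; sub 8 for 7: 2·8 + 2; = 18; G_4 = 18−1 = 17
step 4: 17 = 2·8 + 1; sub 9 for 8: 2·9 + 1; = 19; G_5 = 19−1 = 18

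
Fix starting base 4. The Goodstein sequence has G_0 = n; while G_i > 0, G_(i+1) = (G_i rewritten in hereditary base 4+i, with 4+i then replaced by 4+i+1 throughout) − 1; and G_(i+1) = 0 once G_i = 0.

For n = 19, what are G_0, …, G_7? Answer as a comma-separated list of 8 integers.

19, 27, 37, 49, 63, 69, 75, 81

G_0 = 19. HB_4(19) = 4^2 + 3. Bump = 28. G_1 = 27.
G_1 = 27. HB_5(27) = 5^2 + 2. Bump = 38. G_2 = 37.
G_2 = 37. HB_6(37) = 6^2 + 1. Bump = 50. G_3 = 49.
G_3 = 49. HB_7(49) = 7^2. Bump = 64. G_4 = 63.
G_4 = 63. HB_8(63) = 7·8 + 7. Bump = 70. G_5 = 69.
G_5 = 69. HB_9(69) = 7·9 + 6. Bump = 76. G_6 = 75.
G_6 = 75. HB_10(75) = 7·10 + 5. Bump = 82. G_7 = 81.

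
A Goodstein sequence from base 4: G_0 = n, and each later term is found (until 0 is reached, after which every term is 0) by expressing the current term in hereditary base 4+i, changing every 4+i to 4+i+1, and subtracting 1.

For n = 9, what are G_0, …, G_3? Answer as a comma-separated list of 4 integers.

(0) 9|_4 = 2·4 + 1 ↦ 2·5 + 1|_5 = 11 ⇒ 10
(1) 10|_5 = 2·5 ↦ 2·6|_6 = 12 ⇒ 11
(2) 11|_6 = 6 + 5 ↦ 7 + 5|_7 = 12 ⇒ 11

9, 10, 11, 11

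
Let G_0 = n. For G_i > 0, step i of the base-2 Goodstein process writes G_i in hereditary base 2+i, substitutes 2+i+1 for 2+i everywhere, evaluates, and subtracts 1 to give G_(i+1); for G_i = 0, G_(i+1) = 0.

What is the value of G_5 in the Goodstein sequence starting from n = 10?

i=0: 10 = 2^(2 + 1) + 2 (b=2); 2→3: 3^(3 + 1) + 3 = 84; 84−1 = 83
i=1: 83 = 3^(3 + 1) + 2 (b=3); 3→4: 4^(4 + 1) + 2 = 1026; 1026−1 = 1025
i=2: 1025 = 4^(4 + 1) + 1 (b=4); 4→5: 5^(5 + 1) + 1 = 15626; 15626−1 = 15625
i=3: 15625 = 5^(5 + 1) (b=5); 5→6: 6^(6 + 1) = 279936; 279936−1 = 279935
i=4: 279935 = 5·6^6 + 5·6^5 + 5·6^4 + 5·6^3 + 5·6^2 + 5·6 + 5 (b=6); 6→7: 5·7^7 + 5·7^5 + 5·7^4 + 5·7^3 + 5·7^2 + 5·7 + 5 = 4215755; 4215755−1 = 4215754
i=5: 4215754 = 5·7^7 + 5·7^5 + 5·7^4 + 5·7^3 + 5·7^2 + 5·7 + 4 (b=7); 7→8: 5·8^8 + 5·8^5 + 5·8^4 + 5·8^3 + 5·8^2 + 5·8 + 4 = 84073324; 84073324−1 = 84073323

4215754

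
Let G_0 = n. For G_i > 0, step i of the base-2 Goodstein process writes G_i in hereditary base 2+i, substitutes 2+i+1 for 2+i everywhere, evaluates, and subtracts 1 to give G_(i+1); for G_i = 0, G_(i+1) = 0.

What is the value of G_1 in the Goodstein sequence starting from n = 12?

(0) 12|_2 = 2^(2 + 1) + 2^2 ↦ 3^(3 + 1) + 3^3|_3 = 108 ⇒ 107
(1) 107|_3 = 3^(3 + 1) + 2·3^2 + 2·3 + 2 ↦ 4^(4 + 1) + 2·4^2 + 2·4 + 2|_4 = 1066 ⇒ 1065

107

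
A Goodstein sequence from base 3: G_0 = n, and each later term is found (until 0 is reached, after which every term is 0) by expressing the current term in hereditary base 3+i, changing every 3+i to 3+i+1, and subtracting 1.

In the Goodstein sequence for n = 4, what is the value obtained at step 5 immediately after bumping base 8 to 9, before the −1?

G_0 = 4. HB_3(4) = 3 + 1. Bump = 5. G_1 = 4.
G_1 = 4. HB_4(4) = 4. Bump = 5. G_2 = 4.
G_2 = 4. HB_5(4) = 4. Bump = 4. G_3 = 3.
G_3 = 3. HB_6(3) = 3. Bump = 3. G_4 = 2.
G_4 = 2. HB_7(2) = 2. Bump = 2. G_5 = 1.

1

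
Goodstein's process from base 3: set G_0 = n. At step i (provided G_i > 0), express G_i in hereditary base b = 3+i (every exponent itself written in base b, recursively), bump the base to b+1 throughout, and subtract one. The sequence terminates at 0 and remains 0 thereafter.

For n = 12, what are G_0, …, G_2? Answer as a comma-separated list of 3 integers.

12, 19, 27

(0) 12|_3 = 3^2 + 3 ↦ 4^2 + 4|_4 = 20 ⇒ 19
(1) 19|_4 = 4^2 + 3 ↦ 5^2 + 3|_5 = 28 ⇒ 27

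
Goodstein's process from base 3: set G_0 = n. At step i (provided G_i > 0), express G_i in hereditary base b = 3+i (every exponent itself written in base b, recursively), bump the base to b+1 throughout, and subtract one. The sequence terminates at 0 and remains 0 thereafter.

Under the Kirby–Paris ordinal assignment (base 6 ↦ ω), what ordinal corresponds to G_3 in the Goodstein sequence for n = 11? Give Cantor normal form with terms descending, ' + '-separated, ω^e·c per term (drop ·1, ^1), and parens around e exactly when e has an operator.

(0) 11|_3 = 3^2 + 2 ↦ 4^2 + 2|_4 = 18 ⇒ 17
(1) 17|_4 = 4^2 + 1 ↦ 5^2 + 1|_5 = 26 ⇒ 25
(2) 25|_5 = 5^2 ↦ 6^2|_6 = 36 ⇒ 35

ω·5 + 5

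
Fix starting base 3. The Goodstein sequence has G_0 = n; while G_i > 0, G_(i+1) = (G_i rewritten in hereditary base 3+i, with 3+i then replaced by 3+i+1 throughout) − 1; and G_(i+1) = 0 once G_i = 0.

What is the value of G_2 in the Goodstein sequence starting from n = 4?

[0] 4 ≡ 3 + 1 (base 3). Lift 4: 5. −1: 4.
[1] 4 ≡ 4 (base 4). Lift 5: 5. −1: 4.
[2] 4 ≡ 4 (base 5). Lift 6: 4. −1: 3.

4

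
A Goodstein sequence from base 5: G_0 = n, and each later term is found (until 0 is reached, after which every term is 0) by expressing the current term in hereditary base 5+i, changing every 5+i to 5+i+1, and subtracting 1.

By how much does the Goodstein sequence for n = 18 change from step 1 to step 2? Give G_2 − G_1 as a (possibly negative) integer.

(0) 18|_5 = 3·5 + 3 ↦ 3·6 + 3|_6 = 21 ⇒ 20
(1) 20|_6 = 3·6 + 2 ↦ 3·7 + 2|_7 = 23 ⇒ 22

2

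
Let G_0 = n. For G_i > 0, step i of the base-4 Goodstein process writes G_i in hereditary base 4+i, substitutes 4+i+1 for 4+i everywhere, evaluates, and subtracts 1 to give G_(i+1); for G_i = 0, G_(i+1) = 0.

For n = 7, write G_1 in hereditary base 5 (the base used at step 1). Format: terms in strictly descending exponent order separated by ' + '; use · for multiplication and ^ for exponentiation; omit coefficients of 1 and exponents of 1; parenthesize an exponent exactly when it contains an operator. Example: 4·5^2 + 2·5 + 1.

5 + 2

base 4: 7 = 4 + 3; at 5: 5 + 3 = 8; next = 7
base 5: 7 = 5 + 2; at 6: 6 + 2 = 8; next = 7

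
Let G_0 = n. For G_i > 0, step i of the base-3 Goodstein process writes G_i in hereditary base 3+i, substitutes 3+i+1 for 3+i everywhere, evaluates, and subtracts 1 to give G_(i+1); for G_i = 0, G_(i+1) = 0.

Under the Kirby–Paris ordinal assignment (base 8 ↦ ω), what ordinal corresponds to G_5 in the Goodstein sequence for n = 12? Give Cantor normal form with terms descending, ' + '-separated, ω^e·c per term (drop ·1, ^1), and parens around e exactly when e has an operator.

ω·7 + 7

(0) 12|_3 = 3^2 + 3 ↦ 4^2 + 4|_4 = 20 ⇒ 19
(1) 19|_4 = 4^2 + 3 ↦ 5^2 + 3|_5 = 28 ⇒ 27
(2) 27|_5 = 5^2 + 2 ↦ 6^2 + 2|_6 = 38 ⇒ 37
(3) 37|_6 = 6^2 + 1 ↦ 7^2 + 1|_7 = 50 ⇒ 49
(4) 49|_7 = 7^2 ↦ 8^2|_8 = 64 ⇒ 63
(5) 63|_8 = 7·8 + 7 ↦ 7·9 + 7|_9 = 70 ⇒ 69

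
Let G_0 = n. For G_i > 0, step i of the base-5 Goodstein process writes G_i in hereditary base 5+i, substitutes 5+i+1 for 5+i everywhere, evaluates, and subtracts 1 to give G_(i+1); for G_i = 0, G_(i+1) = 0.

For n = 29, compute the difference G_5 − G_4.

18

G_0=29  [base 5] 5^2 + 4  →[5↦6]→  6^2 + 4 = 40  −1 ⇒ G_1=39
G_1=39  [base 6] 6^2 + 3  →[6↦7]→  7^2 + 3 = 52  −1 ⇒ G_2=51
G_2=51  [base 7] 7^2 + 2  →[7↦8]→  8^2 + 2 = 66  −1 ⇒ G_3=65
G_3=65  [base 8] 8^2 + 1  →[8↦9]→  9^2 + 1 = 82  −1 ⇒ G_4=81
G_4=81  [base 9] 9^2  →[9↦10]→  10^2 = 100  −1 ⇒ G_5=99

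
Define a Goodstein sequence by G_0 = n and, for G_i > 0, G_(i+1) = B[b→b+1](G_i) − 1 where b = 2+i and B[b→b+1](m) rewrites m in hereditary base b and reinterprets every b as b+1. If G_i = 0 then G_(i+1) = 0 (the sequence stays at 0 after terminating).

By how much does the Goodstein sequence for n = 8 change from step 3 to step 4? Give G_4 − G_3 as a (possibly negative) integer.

step 0: 8 = 2^(2 + 1); sub 3 for 2: 3^(3 + 1); = 81; G_1 = 81−1 = 80
step 1: 80 = 2·3^3 + 2·3^2 + 2·3 + 2; sub 4 for 3: 2·4^4 + 2·4^2 + 2·4 + 2; = 554; G_2 = 554−1 = 553
step 2: 553 = 2·4^4 + 2·4^2 + 2·4 + 1; sub 5 for 4: 2·5^5 + 2·5^2 + 2·5 + 1; = 6311; G_3 = 6311−1 = 6310
step 3: 6310 = 2·5^5 + 2·5^2 + 2·5; sub 6 for 5: 2·6^6 + 2·6^2 + 2·6; = 93396; G_4 = 93396−1 = 93395

87085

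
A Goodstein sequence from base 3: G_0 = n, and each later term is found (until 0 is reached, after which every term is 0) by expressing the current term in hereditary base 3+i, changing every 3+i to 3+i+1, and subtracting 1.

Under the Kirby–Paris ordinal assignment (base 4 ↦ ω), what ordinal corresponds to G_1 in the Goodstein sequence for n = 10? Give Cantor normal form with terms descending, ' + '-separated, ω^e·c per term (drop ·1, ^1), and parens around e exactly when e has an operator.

base 3: 10 = 3^2 + 1; at 4: 4^2 + 1 = 17; next = 16
base 4: 16 = 4^2; at 5: 5^2 = 25; next = 24

ω^2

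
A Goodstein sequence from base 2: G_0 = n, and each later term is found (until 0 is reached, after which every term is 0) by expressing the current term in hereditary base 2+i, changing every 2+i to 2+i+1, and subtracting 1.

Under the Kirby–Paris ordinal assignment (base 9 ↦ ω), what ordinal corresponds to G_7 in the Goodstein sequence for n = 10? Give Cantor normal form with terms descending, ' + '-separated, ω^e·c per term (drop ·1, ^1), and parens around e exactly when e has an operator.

10 —HB2→ 2^(2 + 1) + 2 —bump→ 3^(3 + 1) + 3 = 84 —(−1)→ 83
83 —HB3→ 3^(3 + 1) + 2 —bump→ 4^(4 + 1) + 2 = 1026 —(−1)→ 1025
1025 —HB4→ 4^(4 + 1) + 1 —bump→ 5^(5 + 1) + 1 = 15626 —(−1)→ 15625
15625 —HB5→ 5^(5 + 1) —bump→ 6^(6 + 1) = 279936 —(−1)→ 279935
279935 —HB6→ 5·6^6 + 5·6^5 + 5·6^4 + 5·6^3 + 5·6^2 + 5·6 + 5 —bump→ 5·7^7 + 5·7^5 + 5·7^4 + 5·7^3 + 5·7^2 + 5·7 + 5 = 4215755 —(−1)→ 4215754
4215754 —HB7→ 5·7^7 + 5·7^5 + 5·7^4 + 5·7^3 + 5·7^2 + 5·7 + 4 —bump→ 5·8^8 + 5·8^5 + 5·8^4 + 5·8^3 + 5·8^2 + 5·8 + 4 = 84073324 —(−1)→ 84073323
84073323 —HB8→ 5·8^8 + 5·8^5 + 5·8^4 + 5·8^3 + 5·8^2 + 5·8 + 3 —bump→ 5·9^9 + 5·9^5 + 5·9^4 + 5·9^3 + 5·9^2 + 5·9 + 3 = 1937434593 —(−1)→ 1937434592

ω^ω·5 + ω^5·5 + ω^4·5 + ω^3·5 + ω^2·5 + ω·5 + 2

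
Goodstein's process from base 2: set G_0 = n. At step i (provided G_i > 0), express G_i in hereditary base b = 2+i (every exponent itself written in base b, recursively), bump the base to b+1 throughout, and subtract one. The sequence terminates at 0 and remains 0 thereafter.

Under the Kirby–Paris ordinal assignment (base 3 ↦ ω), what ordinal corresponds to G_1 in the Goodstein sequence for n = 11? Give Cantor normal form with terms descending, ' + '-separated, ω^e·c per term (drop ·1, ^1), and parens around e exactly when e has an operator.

step 0: 11 = 2^(2 + 1) + 2 + 1; sub 3 for 2: 3^(3 + 1) + 3 + 1; = 85; G_1 = 85−1 = 84
step 1: 84 = 3^(3 + 1) + 3; sub 4 for 3: 4^(4 + 1) + 4; = 1028; G_2 = 1028−1 = 1027

ω^(ω + 1) + ω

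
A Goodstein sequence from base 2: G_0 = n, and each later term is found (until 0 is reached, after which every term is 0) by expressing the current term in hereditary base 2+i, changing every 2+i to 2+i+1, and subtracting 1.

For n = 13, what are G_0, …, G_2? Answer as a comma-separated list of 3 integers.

13, 108, 1279

[0] 13 ≡ 2^(2 + 1) + 2^2 + 1 (base 2). Lift 3: 109. −1: 108.
[1] 108 ≡ 3^(3 + 1) + 3^3 (base 3). Lift 4: 1280. −1: 1279.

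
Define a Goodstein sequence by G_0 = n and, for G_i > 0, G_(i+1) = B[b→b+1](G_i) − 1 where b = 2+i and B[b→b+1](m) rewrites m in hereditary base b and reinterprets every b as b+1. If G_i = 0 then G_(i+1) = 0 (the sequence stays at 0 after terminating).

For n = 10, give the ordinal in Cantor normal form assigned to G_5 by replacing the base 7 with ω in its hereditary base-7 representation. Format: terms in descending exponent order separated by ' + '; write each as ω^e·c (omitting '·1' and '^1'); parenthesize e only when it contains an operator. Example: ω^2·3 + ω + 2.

ω^ω·5 + ω^5·5 + ω^4·5 + ω^3·5 + ω^2·5 + ω·5 + 4

G_0 = 10. HB_2(10) = 2^(2 + 1) + 2. Bump = 84. G_1 = 83.
G_1 = 83. HB_3(83) = 3^(3 + 1) + 2. Bump = 1026. G_2 = 1025.
G_2 = 1025. HB_4(1025) = 4^(4 + 1) + 1. Bump = 15626. G_3 = 15625.
G_3 = 15625. HB_5(15625) = 5^(5 + 1). Bump = 279936. G_4 = 279935.
G_4 = 279935. HB_6(279935) = 5·6^6 + 5·6^5 + 5·6^4 + 5·6^3 + 5·6^2 + 5·6 + 5. Bump = 4215755. G_5 = 4215754.
G_5 = 4215754. HB_7(4215754) = 5·7^7 + 5·7^5 + 5·7^4 + 5·7^3 + 5·7^2 + 5·7 + 4. Bump = 84073324. G_6 = 84073323.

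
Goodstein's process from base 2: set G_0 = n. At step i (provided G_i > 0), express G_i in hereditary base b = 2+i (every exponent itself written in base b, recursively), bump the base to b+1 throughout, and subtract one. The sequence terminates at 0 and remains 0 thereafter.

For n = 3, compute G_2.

(0) 3|_2 = 2 + 1 ↦ 3 + 1|_3 = 4 ⇒ 3
(1) 3|_3 = 3 ↦ 4|_4 = 4 ⇒ 3
(2) 3|_4 = 3 ↦ 3|_5 = 3 ⇒ 2

3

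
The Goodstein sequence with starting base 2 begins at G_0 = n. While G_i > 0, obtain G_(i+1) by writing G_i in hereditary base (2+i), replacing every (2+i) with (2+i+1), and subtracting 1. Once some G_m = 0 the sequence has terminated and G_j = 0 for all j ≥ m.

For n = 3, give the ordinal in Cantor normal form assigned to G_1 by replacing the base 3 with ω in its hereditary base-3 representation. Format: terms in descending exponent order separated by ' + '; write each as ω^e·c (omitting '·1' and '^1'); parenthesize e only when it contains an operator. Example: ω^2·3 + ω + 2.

ω

i=0: 3 = 2 + 1 (b=2); 2→3: 3 + 1 = 4; 4−1 = 3
i=1: 3 = 3 (b=3); 3→4: 4 = 4; 4−1 = 3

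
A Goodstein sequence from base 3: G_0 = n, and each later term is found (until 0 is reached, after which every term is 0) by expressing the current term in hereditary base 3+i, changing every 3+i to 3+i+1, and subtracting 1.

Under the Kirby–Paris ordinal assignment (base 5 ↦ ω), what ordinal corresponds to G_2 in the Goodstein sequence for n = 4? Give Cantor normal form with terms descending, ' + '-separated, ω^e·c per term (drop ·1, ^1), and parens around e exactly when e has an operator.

base 3: 4 = 3 + 1; at 4: 4 + 1 = 5; next = 4
base 4: 4 = 4; at 5: 5 = 5; next = 4
base 5: 4 = 4; at 6: 4 = 4; next = 3

4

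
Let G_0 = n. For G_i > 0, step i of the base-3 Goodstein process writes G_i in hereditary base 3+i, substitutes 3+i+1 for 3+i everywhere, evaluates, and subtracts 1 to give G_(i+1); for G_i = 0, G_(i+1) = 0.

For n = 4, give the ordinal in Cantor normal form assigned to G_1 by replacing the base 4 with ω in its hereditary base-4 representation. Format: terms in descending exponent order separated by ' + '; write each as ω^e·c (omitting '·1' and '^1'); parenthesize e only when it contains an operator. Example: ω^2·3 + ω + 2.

ω

G_0=4  [base 3] 3 + 1  →[3↦4]→  4 + 1 = 5  −1 ⇒ G_1=4
G_1=4  [base 4] 4  →[4↦5]→  5 = 5  −1 ⇒ G_2=4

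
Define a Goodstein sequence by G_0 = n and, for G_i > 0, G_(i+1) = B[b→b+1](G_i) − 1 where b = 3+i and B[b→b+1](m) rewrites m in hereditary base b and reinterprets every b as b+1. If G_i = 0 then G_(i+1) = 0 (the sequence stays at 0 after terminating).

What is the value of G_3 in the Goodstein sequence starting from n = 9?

19

9 —HB3→ 3^2 —bump→ 4^2 = 16 —(−1)→ 15
15 —HB4→ 3·4 + 3 —bump→ 3·5 + 3 = 18 —(−1)→ 17
17 —HB5→ 3·5 + 2 —bump→ 3·6 + 2 = 20 —(−1)→ 19
19 —HB6→ 3·6 + 1 —bump→ 3·7 + 1 = 22 —(−1)→ 21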